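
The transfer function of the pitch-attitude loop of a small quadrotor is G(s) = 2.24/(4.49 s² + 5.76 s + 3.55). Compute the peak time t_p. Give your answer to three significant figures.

Dividing through by 4.49: denominator becomes s² + 1.283 s + 0.7906.
So ω_n = √0.7906 = 0.889 rad/s and ζ = 1.283/(2·0.889) = 0.721.
The damped frequency ω_d = ω_n√(1−ζ²) = 0.616 rad/s. t_p = π/ω_d = 5.10 s.

t_p ≈ 5.10 s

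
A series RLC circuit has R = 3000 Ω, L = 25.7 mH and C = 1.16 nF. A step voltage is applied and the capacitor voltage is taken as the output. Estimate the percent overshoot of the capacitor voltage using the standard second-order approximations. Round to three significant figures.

%OS ≈ 34.8%

For a series RLC circuit (capacitor voltage as output), ω_n = 1/√(LC) = 1/√(25.7 mH · 1.16 nF) = 183000 rad/s.
ζ = (R/2)·√(C/L) = (3000/2)·√(1.16 nF/25.7 mH) = 0.319.
%OS = 100 e^{−πζ/√(1−ζ²)} with ζ = 0.319 gives 34.8%.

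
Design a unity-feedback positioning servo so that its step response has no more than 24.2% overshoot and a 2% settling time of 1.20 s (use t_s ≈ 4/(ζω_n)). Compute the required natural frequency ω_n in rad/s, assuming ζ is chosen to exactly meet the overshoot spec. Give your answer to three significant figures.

ω_n ≈ 8.10 rad/s

ζ = −ln(OS)/√(π² + (ln OS)²). With OS = 0.242, ln OS = −1.419 and ζ = 1.419/3.447 = 0.412.
From t_s ≈ 4/(ζω_n): ω_n = 4/(ζ·t_s) = 4/(0.412·1.20) = 8.10 rad/s.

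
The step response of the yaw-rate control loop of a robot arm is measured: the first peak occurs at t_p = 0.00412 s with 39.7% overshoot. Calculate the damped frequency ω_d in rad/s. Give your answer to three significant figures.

t_p = π/ω_d, so ω_d = π/0.00412 = 763 rad/s.

ω_d ≈ 763 rad/s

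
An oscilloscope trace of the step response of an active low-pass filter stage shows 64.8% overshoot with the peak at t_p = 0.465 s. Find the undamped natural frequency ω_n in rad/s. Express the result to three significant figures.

ω_n ≈ 6.82 rad/s

The overshoot fixes ζ = −ln(OS)/√(π²+ln²(OS)) = 0.137.
t_p = π/ω_d ⇒ ω_d = 6.76 rad/s; then ω_n = ω_d/√(1−ζ²) = 6.82 rad/s.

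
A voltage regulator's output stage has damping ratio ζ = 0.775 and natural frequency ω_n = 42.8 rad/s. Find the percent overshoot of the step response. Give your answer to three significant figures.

For an underdamped second-order system, %OS = 100·exp(−πζ/√(1−ζ²)).
πζ/√(1−ζ²) = π·0.775/√(1−0.601) = 3.853, so %OS = 100·e^(−3.853) = 2.12%.

%OS ≈ 2.12%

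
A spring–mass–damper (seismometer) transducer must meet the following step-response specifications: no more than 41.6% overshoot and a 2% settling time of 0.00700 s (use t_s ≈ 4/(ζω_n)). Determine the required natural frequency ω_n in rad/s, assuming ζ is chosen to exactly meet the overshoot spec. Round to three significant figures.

From %OS = 100·exp(−πζ/√(1−ζ²)), invert to get ζ = −ln(OS)/√(π² + ln²(OS)) with OS = 0.416.
−ln 0.416 = 0.8771, so ζ = 0.8771/√(π² + 0.7693) = 0.269.
From t_s ≈ 4/(ζω_n): ω_n = 4/(ζ·t_s) = 4/(0.269·0.00700) = 2130 rad/s.

ω_n ≈ 2130 rad/s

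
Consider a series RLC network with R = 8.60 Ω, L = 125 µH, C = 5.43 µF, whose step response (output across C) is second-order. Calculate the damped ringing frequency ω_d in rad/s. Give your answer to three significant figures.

ω_d ≈ 17000 rad/s

For a series RLC circuit (capacitor voltage as output), ω_n = 1/√(LC) = 1/√(125 µH · 5.43 µF) = 38400 rad/s.
ζ = (R/2)·√(C/L) = (8.60/2)·√(5.43 µF/125 µH) = 0.896.
ω_d = 38400·√(1 − 0.896²) = 17000 rad/s.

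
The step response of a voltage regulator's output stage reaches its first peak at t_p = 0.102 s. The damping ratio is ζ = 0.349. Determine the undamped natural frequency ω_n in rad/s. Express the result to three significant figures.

Peak time t_p = π/ω_d, so ω_d = π/t_p = π/0.102 = 30.8 rad/s.
ω_n = ω_d/√(1−ζ²) = 30.8/√0.878 = 32.9 rad/s.

ω_n ≈ 32.9 rad/s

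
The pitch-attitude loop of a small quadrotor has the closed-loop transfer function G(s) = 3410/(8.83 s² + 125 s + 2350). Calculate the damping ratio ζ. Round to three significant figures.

Dividing through by 8.83: denominator becomes s² + 14.16 s + 266.1.
So ω_n = √266.1 = 16.3 rad/s and ζ = 14.16/(2·16.3) = 0.434.

ζ ≈ 0.434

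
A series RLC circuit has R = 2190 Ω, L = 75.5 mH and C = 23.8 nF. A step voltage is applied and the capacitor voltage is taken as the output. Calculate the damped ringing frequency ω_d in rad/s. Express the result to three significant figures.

ω_d ≈ 18600 rad/s

For a series RLC circuit (capacitor voltage as output), ω_n = 1/√(LC) = 1/√(75.5 mH · 23.8 nF) = 23600 rad/s.
ζ = (R/2)·√(C/L) = (2190/2)·√(23.8 nF/75.5 mH) = 0.615.
The damped frequency ω_d = ω_n√(1−ζ²) = 18600 rad/s.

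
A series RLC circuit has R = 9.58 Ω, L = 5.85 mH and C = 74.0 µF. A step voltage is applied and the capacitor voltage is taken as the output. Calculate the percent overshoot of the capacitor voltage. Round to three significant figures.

For a series RLC circuit (capacitor voltage as output), ω_n = 1/√(LC) = 1/√(5.85 mH · 74.0 µF) = 1520 rad/s.
ζ = (R/2)·√(C/L) = (9.58/2)·√(74.0 µF/5.85 mH) = 0.539.
%OS = 100·exp(−πζ/√(1−ζ²)) = 13.4%.

%OS ≈ 13.4%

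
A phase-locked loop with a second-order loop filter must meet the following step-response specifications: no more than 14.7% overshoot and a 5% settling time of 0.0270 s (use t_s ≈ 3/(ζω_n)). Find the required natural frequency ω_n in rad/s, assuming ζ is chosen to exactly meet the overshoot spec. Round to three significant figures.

ω_n ≈ 213 rad/s

ζ = −ln(OS)/√(π² + (ln OS)²). With OS = 0.147, ln OS = −1.917 and ζ = 1.917/3.680 = 0.521.
From t_s ≈ 3/(ζω_n): ω_n = 3/(ζ·t_s) = 3/(0.521·0.0270) = 213 rad/s.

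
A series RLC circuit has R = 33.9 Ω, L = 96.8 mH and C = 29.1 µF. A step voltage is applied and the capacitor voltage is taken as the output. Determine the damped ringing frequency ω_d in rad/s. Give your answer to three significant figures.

For a series RLC circuit (capacitor voltage as output), ω_n = 1/√(LC) = 1/√(96.8 mH · 29.1 µF) = 596 rad/s.
ζ = (R/2)·√(C/L) = (33.9/2)·√(29.1 µF/96.8 mH) = 0.294.
ω_d = 596·√(1 − 0.294²) = 570 rad/s.

ω_d ≈ 570 rad/s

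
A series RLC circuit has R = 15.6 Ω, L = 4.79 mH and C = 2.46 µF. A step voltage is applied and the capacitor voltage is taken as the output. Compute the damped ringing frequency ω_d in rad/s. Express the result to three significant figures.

ω_d ≈ 9070 rad/s

For a series RLC circuit (capacitor voltage as output), ω_n = 1/√(LC) = 1/√(4.79 mH · 2.46 µF) = 9210 rad/s.
ζ = (R/2)·√(C/L) = (15.6/2)·√(2.46 µF/4.79 mH) = 0.177.
ω_d = ω_n√(1−ζ²) = 9070 rad/s.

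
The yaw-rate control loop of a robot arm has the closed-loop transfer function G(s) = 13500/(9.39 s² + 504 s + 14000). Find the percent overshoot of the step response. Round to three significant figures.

Dividing through by 9.39: denominator becomes s² + 53.67 s + 1491.
So ω_n = √1491 = 38.6 rad/s and ζ = 53.67/(2·38.6) = 0.695.
%OS = 100·exp(−πζ/√(1−ζ²)) = 4.80%.

%OS ≈ 4.80%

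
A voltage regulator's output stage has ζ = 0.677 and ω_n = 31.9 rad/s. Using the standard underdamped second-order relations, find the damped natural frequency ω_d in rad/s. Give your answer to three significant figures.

ω_d ≈ 23.5 rad/s

ω_d = ω_n√(1−ζ²) = 31.9·√0.542 = 23.5 rad/s.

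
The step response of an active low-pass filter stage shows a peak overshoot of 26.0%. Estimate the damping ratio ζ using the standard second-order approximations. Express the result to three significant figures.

From %OS = 100·exp(−πζ/√(1−ζ²)), invert to get ζ = −ln(OS)/√(π² + ln²(OS)) with OS = 0.260.
−ln 0.260 = 1.347, so ζ = 1.347/√(π² + 1.815) = 0.394.

ζ ≈ 0.394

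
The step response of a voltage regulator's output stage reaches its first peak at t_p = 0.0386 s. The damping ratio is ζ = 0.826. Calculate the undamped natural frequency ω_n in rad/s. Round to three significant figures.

Peak time t_p = π/ω_d, so ω_d = π/t_p = π/0.0386 = 81.4 rad/s.
ω_n = ω_d/√(1−ζ²) = 81.4/√0.318 = 144 rad/s.

ω_n ≈ 144 rad/s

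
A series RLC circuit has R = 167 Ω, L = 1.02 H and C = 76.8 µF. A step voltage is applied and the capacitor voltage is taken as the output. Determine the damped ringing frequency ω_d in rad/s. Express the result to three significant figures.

For a series RLC circuit (capacitor voltage as output), ω_n = 1/√(LC) = 1/√(1.02 H · 76.8 µF) = 113 rad/s.
ζ = (R/2)·√(C/L) = (167/2)·√(76.8 µF/1.02 H) = 0.725.
ω_d = 113·√(1 − 0.725²) = 77.9 rad/s.

ω_d ≈ 77.9 rad/s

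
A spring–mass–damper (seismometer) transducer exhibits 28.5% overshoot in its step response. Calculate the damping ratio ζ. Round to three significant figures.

ζ ≈ 0.371

ζ = −ln(OS)/√(π² + (ln OS)²). With OS = 0.285, ln OS = −1.255 and ζ = 1.255/3.383 = 0.371.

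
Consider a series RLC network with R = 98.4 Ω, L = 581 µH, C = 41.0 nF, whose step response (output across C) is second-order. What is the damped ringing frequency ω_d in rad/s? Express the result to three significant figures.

For a series RLC circuit (capacitor voltage as output), ω_n = 1/√(LC) = 1/√(581 µH · 41.0 nF) = 205000 rad/s.
ζ = (R/2)·√(C/L) = (98.4/2)·√(41.0 nF/581 µH) = 0.413.
The damped frequency ω_d = ω_n√(1−ζ²) = 187000 rad/s.

ω_d ≈ 187000 rad/s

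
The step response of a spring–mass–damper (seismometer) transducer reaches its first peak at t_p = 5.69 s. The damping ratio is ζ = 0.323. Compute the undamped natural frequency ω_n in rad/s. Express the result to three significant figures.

ω_n ≈ 0.583 rad/s

Peak time t_p = π/ω_d, so ω_d = π/t_p = π/5.69 = 0.552 rad/s.
ω_n = ω_d/√(1−ζ²) = 0.552/√0.896 = 0.583 rad/s.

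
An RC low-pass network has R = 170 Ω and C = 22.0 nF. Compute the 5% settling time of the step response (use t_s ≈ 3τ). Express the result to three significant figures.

τ = RC = 170 × 22.0 nF = 0.00000374 s.
t_s ≈ 3τ = 0.0000112 s.

t_s ≈ 0.0000112 s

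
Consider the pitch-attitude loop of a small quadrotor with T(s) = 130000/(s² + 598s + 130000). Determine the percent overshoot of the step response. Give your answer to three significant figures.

ω_n = √130000 = 361 rad/s; ζ = 598/(2·361) = 0.829.
%OS = 100·exp(−πζ/√(1−ζ²)) = 0.945%.

%OS ≈ 0.945%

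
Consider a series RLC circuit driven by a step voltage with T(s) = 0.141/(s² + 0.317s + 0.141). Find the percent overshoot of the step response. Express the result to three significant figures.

ω_n = √0.141 = 0.375 rad/s; ζ = 0.317/(2·0.375) = 0.422.
Overshoot: exp(−π·0.422/√(1−0.422²)) = 0.232, i.e. 23.2%.

%OS ≈ 23.2%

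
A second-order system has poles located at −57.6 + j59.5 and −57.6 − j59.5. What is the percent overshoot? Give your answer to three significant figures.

With σ = 57.6, ω_d = 59.5: ω_n = √(σ²+ω_d²) = 82.8 rad/s, ζ = σ/ω_n = 0.696.
%OS = 100 e^{−πζ/√(1−ζ²)} with ζ = 0.696 gives 4.78%.

%OS ≈ 4.78%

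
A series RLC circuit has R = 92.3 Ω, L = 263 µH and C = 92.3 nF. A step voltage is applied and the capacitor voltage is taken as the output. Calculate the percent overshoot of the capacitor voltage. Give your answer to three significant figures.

For a series RLC circuit (capacitor voltage as output), ω_n = 1/√(LC) = 1/√(263 µH · 92.3 nF) = 203000 rad/s.
ζ = (R/2)·√(C/L) = (92.3/2)·√(92.3 nF/263 µH) = 0.865.
%OS = 100 e^{−πζ/√(1−ζ²)} with ζ = 0.865 gives 0.449%.

%OS ≈ 0.449%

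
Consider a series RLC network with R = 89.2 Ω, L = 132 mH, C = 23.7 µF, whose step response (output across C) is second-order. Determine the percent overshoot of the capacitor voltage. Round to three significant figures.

For a series RLC circuit (capacitor voltage as output), ω_n = 1/√(LC) = 1/√(132 mH · 23.7 µF) = 565 rad/s.
ζ = (R/2)·√(C/L) = (89.2/2)·√(23.7 µF/132 mH) = 0.598.
%OS = 100·exp(−πζ/√(1−ζ²)) = 9.62%.

%OS ≈ 9.62%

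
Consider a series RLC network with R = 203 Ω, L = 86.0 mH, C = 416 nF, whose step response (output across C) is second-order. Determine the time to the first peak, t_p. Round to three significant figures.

For a series RLC circuit (capacitor voltage as output), ω_n = 1/√(LC) = 1/√(86.0 mH · 416 nF) = 5290 rad/s.
ζ = (R/2)·√(C/L) = (203/2)·√(416 nF/86.0 mH) = 0.223.
ω_d = ω_n√(1−ζ²) = 5150 rad/s. t_p = π/ω_d = 0.000610 s.

t_p ≈ 0.000610 s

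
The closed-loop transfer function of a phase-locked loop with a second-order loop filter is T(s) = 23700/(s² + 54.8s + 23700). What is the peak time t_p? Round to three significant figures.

t_p ≈ 0.0207 s

ω_n = √23700 = 154 rad/s; ζ = 54.8/(2·154) = 0.178.
ω_d = 154·√(1 − 0.178²) = 151 rad/s. Then t_p = π/ω_d = 0.0207 s.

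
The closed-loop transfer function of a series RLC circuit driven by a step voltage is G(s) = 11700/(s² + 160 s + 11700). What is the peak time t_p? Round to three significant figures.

Matching coefficients with s² + 2ζω_n s + ω_n² gives ω_n² = 11700 ⇒ ω_n = 108 rad/s, and ζ = 160/(2ω_n) = 0.740.
ω_d = 108·√(1 − 0.740²) = 72.8 rad/s. Then t_p = π/ω_d = 0.0432 s.

t_p ≈ 0.0432 s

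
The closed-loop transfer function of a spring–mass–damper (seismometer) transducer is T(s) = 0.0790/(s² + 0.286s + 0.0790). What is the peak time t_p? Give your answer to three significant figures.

t_p ≈ 13.0 s

Matching coefficients with s² + 2ζω_n s + ω_n² gives ω_n² = 0.0790 ⇒ ω_n = 0.281 rad/s, and ζ = 0.286/(2ω_n) = 0.509.
The damped frequency ω_d = ω_n√(1−ζ²) = 0.242 rad/s. Then t_p = π/ω_d = 13.0 s.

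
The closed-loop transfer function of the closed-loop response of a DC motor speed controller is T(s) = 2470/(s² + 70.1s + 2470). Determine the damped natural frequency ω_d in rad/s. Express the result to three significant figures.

ω_d ≈ 35.2 rad/s

ω_n = √2470 = 49.7 rad/s; ζ = 70.1/(2·49.7) = 0.705.
The damped frequency ω_d = ω_n√(1−ζ²) = 35.2 rad/s.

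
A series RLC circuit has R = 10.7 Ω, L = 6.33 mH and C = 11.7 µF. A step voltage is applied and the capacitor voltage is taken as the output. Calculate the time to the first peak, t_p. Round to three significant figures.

t_p ≈ 0.000879 s

For a series RLC circuit (capacitor voltage as output), ω_n = 1/√(LC) = 1/√(6.33 mH · 11.7 µF) = 3670 rad/s.
ζ = (R/2)·√(C/L) = (10.7/2)·√(11.7 µF/6.33 mH) = 0.230.
The damped frequency ω_d = ω_n√(1−ζ²) = 3580 rad/s. t_p = π/ω_d = 0.000879 s.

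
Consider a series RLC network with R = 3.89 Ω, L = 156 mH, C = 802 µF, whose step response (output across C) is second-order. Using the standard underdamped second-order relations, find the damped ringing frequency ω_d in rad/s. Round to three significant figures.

ω_d ≈ 88.5 rad/s

For a series RLC circuit (capacitor voltage as output), ω_n = 1/√(LC) = 1/√(156 mH · 802 µF) = 89.4 rad/s.
ζ = (R/2)·√(C/L) = (3.89/2)·√(802 µF/156 mH) = 0.139.
The damped frequency ω_d = ω_n√(1−ζ²) = 88.5 rad/s.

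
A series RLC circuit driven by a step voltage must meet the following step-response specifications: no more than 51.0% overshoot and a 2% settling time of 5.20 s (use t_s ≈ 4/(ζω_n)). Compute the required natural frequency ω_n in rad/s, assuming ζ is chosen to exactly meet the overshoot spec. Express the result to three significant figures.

ω_n ≈ 3.67 rad/s

From %OS = 100·exp(−πζ/√(1−ζ²)), invert to get ζ = −ln(OS)/√(π² + ln²(OS)) with OS = 0.510.
−ln 0.510 = 0.6733, so ζ = 0.6733/√(π² + 0.4534) = 0.210.
From t_s ≈ 4/(ζω_n): ω_n = 4/(ζ·t_s) = 4/(0.210·5.20) = 3.67 rad/s.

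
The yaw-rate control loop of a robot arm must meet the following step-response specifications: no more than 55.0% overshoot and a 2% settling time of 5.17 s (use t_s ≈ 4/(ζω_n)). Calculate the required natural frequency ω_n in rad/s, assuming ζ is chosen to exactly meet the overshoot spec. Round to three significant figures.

Inverting the overshoot relation: ζ = |ln 0.550|/√(π² + ln²0.550) = 0.187.
From t_s ≈ 4/(ζω_n): ω_n = 4/(ζ·t_s) = 4/(0.187·5.17) = 4.14 rad/s.

ω_n ≈ 4.14 rad/s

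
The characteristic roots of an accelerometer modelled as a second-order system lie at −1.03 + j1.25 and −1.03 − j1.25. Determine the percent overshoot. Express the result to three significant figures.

%OS ≈ 7.51%

With σ = 1.03, ω_d = 1.25: ω_n = √(σ²+ω_d²) = 1.62 rad/s, ζ = σ/ω_n = 0.636.
%OS = 100 e^{−πζ/√(1−ζ²)} with ζ = 0.636 gives 7.51%.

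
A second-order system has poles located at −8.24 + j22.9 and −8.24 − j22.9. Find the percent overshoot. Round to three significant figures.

%OS ≈ 32.3%

With σ = 8.24, ω_d = 22.9: ω_n = √(σ²+ω_d²) = 24.3 rad/s, ζ = σ/ω_n = 0.339.
%OS = 100 e^{−πζ/√(1−ζ²)} with ζ = 0.339 gives 32.3%.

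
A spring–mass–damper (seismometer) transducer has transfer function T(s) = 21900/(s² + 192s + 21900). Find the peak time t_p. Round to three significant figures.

ω_n = √21900 = 148 rad/s; ζ = 192/(2·148) = 0.649.
The damped frequency ω_d = ω_n√(1−ζ²) = 113 rad/s. Then t_p = π/ω_d = 0.0279 s.

t_p ≈ 0.0279 s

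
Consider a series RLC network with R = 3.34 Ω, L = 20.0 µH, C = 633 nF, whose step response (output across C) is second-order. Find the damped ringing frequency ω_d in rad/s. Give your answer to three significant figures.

For a series RLC circuit (capacitor voltage as output), ω_n = 1/√(LC) = 1/√(20.0 µH · 633 nF) = 281000 rad/s.
ζ = (R/2)·√(C/L) = (3.34/2)·√(633 nF/20.0 µH) = 0.297.
ω_d = 281000·√(1 − 0.297²) = 268000 rad/s.

ω_d ≈ 268000 rad/s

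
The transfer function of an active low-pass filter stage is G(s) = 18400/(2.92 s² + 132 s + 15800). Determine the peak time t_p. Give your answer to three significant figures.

Dividing through by 2.92: denominator becomes s² + 45.21 s + 5411.
So ω_n = √5411 = 73.6 rad/s and ζ = 45.21/(2·73.6) = 0.307.
ω_d = 73.6·√(1 − 0.307²) = 70.0 rad/s. t_p = π/ω_d = 0.0449 s.

t_p ≈ 0.0449 s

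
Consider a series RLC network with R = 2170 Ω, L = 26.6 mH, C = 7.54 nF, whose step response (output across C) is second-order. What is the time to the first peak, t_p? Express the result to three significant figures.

For a series RLC circuit (capacitor voltage as output), ω_n = 1/√(LC) = 1/√(26.6 mH · 7.54 nF) = 70600 rad/s.
ζ = (R/2)·√(C/L) = (2170/2)·√(7.54 nF/26.6 mH) = 0.578.
ω_d = ω_n√(1−ζ²) = 57600 rad/s. t_p = π/ω_d = 0.0000545 s.

t_p ≈ 0.0000545 s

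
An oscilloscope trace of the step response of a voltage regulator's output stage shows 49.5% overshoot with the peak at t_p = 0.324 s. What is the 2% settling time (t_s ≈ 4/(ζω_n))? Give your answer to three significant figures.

From the overshoot, ζ = −ln(OS)/√(π²+ln²(OS)) = 0.218.
From t_p = π/ω_d, ω_d = π/0.324 = 9.70 rad/s, so ω_n = ω_d/√(1−ζ²) = 9.94 rad/s.
t_s ≈ 4/(ζω_n) = 4/(0.218·9.94) = 1.84 s.

t_s ≈ 1.84 s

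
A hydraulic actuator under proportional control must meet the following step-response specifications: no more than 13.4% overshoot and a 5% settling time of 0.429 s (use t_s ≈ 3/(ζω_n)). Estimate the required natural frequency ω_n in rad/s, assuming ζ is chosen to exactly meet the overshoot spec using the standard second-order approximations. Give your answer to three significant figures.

ω_n ≈ 13.0 rad/s

Inverting the overshoot relation: ζ = |ln 0.134|/√(π² + ln²0.134) = 0.539.
From t_s ≈ 3/(ζω_n): ω_n = 3/(ζ·t_s) = 3/(0.539·0.429) = 13.0 rad/s.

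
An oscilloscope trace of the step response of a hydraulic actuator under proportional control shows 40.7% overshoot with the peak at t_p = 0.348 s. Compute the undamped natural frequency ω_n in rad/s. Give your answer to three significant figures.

ω_n ≈ 9.39 rad/s

ζ from %OS: ζ = |ln 0.407|/√(π²+ln²0.407) = 0.275.
t_p = π/ω_d ⇒ ω_d = 9.03 rad/s; then ω_n = ω_d/√(1−ζ²) = 9.39 rad/s.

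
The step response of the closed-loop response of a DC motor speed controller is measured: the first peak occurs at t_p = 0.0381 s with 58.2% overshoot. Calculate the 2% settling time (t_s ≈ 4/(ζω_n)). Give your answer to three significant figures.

t_s ≈ 0.282 s

The overshoot fixes ζ = −ln(OS)/√(π²+ln²(OS)) = 0.170.
From t_p = π/ω_d, ω_d = π/0.0381 = 82.5 rad/s, so ω_n = ω_d/√(1−ζ²) = 83.7 rad/s.
t_s ≈ 4/(ζω_n) = 4/(0.170·83.7) = 0.282 s.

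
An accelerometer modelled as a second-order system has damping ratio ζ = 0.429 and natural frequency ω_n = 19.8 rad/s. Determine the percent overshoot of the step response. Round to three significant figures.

%OS ≈ 22.5%

For an underdamped second-order system, %OS = 100·exp(−πζ/√(1−ζ²)).
πζ/√(1−ζ²) = π·0.429/√(1−0.184) = 1.492, so %OS = 100·e^(−1.492) = 22.5%.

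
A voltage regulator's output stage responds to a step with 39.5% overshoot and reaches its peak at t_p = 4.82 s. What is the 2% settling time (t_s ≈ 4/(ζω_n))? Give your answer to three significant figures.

ζ from %OS: ζ = |ln 0.395|/√(π²+ln²0.395) = 0.284.
From t_p = π/ω_d, ω_d = π/4.82 = 0.652 rad/s, so ω_n = ω_d/√(1−ζ²) = 0.680 rad/s.
t_s ≈ 4/(ζω_n) = 4/(0.284·0.680) = 20.8 s.

t_s ≈ 20.8 s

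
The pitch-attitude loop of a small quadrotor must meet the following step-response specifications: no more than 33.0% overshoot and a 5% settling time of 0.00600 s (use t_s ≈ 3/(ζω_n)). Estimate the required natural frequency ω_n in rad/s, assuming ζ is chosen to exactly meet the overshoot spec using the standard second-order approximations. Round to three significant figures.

From %OS = 100·exp(−πζ/√(1−ζ²)), invert to get ζ = −ln(OS)/√(π² + ln²(OS)) with OS = 0.330.
−ln 0.330 = 1.109, so ζ = 1.109/√(π² + 1.229) = 0.333.
Then ω_n = 3/(ζ t_s) = 3/(0.333 × 0.00600) = 1500 rad/s.

ω_n ≈ 1500 rad/s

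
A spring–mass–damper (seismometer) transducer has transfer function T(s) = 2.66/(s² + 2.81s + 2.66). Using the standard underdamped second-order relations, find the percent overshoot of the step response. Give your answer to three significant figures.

Matching coefficients with s² + 2ζω_n s + ω_n² gives ω_n² = 2.66 ⇒ ω_n = 1.63 rad/s, and ζ = 2.81/(2ω_n) = 0.861.
%OS = 100 e^{−πζ/√(1−ζ²)} with ζ = 0.861 gives 0.485%.

%OS ≈ 0.485%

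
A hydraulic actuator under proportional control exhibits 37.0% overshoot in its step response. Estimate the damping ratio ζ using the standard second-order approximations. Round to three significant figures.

From %OS = 100·exp(−πζ/√(1−ζ²)), invert to get ζ = −ln(OS)/√(π² + ln²(OS)) with OS = 0.370.
−ln 0.370 = 0.9943, so ζ = 0.9943/√(π² + 0.9885) = 0.302.

ζ ≈ 0.302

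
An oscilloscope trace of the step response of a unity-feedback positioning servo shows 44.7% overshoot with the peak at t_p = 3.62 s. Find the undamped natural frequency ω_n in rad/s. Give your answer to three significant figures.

ζ from %OS: ζ = |ln 0.447|/√(π²+ln²0.447) = 0.248.
t_p = π/ω_d ⇒ ω_d = 0.868 rad/s; then ω_n = ω_d/√(1−ζ²) = 0.896 rad/s.

ω_n ≈ 0.896 rad/s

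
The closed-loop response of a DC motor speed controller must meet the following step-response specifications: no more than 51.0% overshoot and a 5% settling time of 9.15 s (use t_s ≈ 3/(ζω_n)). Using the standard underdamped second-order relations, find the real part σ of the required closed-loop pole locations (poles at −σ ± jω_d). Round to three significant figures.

The settling-time spec alone fixes σ = ζω_n = 3/t_s = 3/9.15 = 0.328.
(Overshoot then fixes ζ = 0.210 and hence ω_d = σ·√(1−ζ²)/ζ = 1.53 rad/s.)

σ ≈ 0.328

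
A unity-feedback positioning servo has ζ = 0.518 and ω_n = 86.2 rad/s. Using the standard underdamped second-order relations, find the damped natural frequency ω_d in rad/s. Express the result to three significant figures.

ω_d ≈ 73.7 rad/s

ω_d = ω_n√(1−ζ²) = 86.2·√0.732 = 73.7 rad/s.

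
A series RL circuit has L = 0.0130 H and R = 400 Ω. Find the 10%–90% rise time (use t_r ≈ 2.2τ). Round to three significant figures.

τ = L/R = 0.0130/400 = 0.0000325 s.
t_r ≈ 2.2τ = 0.0000715 s.

t_r ≈ 0.0000715 s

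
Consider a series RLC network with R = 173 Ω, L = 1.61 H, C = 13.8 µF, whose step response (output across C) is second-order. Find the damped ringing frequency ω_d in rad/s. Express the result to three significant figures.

ω_d ≈ 205 rad/s

For a series RLC circuit (capacitor voltage as output), ω_n = 1/√(LC) = 1/√(1.61 H · 13.8 µF) = 212 rad/s.
ζ = (R/2)·√(C/L) = (173/2)·√(13.8 µF/1.61 H) = 0.253.
ω_d = ω_n√(1−ζ²) = 205 rad/s.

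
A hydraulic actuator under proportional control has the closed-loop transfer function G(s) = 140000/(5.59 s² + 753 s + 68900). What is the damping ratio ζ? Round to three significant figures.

Dividing through by 5.59: denominator becomes s² + 134.7 s + 12330.
So ω_n = √12330 = 111 rad/s and ζ = 134.7/(2·111) = 0.607.

ζ ≈ 0.607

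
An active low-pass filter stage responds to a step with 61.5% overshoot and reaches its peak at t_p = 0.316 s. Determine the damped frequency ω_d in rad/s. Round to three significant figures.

t_p = π/ω_d, so ω_d = π/0.316 = 9.94 rad/s.

ω_d ≈ 9.94 rad/s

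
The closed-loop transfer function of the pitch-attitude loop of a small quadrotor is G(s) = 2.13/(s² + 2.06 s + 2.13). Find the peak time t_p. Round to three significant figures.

t_p ≈ 3.04 s

ω_n = √2.13 = 1.46 rad/s; ζ = 2.06/(2·1.46) = 0.706.
ω_d = ω_n√(1−ζ²) = 1.03 rad/s. Then t_p = π/ω_d = 3.04 s.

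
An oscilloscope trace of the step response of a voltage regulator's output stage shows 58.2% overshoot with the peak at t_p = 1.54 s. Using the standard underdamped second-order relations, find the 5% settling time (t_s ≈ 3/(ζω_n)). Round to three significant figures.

ζ from %OS: ζ = |ln 0.582|/√(π²+ln²0.582) = 0.170.
t_p = π/ω_d ⇒ ω_d = 2.04 rad/s; then ω_n = ω_d/√(1−ζ²) = 2.07 rad/s.
t_s ≈ 3/(ζω_n) = 3/(0.170·2.07) = 8.54 s.

t_s ≈ 8.54 s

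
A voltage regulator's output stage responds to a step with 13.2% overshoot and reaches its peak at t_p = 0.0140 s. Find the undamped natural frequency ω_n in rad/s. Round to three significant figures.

ω_n ≈ 267 rad/s

The overshoot fixes ζ = −ln(OS)/√(π²+ln²(OS)) = 0.542.
From t_p = π/ω_d, ω_d = π/0.0140 = 224 rad/s, so ω_n = ω_d/√(1−ζ²) = 267 rad/s.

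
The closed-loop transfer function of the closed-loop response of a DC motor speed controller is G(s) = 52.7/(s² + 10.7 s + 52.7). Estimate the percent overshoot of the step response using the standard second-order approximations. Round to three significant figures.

Comparing the denominator to s² + 2ζω_n s + ω_n²: ω_n = √52.7 = 7.26 rad/s, and 2ζω_n = 10.7 so ζ = 10.7/(2·7.26) = 0.737.
%OS = 100·exp(−πζ/√(1−ζ²)) = 3.25%.

%OS ≈ 3.25%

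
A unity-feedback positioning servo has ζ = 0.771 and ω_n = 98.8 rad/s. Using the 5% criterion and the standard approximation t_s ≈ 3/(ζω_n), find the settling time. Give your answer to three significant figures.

t_s ≈ 3/(ζω_n) = 3/(0.771 × 98.8) = 0.0394 s.

t_s ≈ 0.0394 s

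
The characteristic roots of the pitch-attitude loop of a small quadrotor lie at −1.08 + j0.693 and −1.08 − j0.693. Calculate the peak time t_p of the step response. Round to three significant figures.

t_p = π/ω_d with ω_d = 0.693 (the imaginary part), so t_p = 4.53 s.

t_p ≈ 4.53 s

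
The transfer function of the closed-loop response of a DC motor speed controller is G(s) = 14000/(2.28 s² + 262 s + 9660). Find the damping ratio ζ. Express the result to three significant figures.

ζ ≈ 0.883

Dividing through by 2.28: denominator becomes s² + 114.9 s + 4237.
So ω_n = √4237 = 65.1 rad/s and ζ = 114.9/(2·65.1) = 0.883.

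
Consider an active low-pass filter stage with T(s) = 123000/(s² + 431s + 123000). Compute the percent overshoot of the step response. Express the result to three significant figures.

%OS ≈ 8.66%

Comparing the denominator to s² + 2ζω_n s + ω_n²: ω_n = √123000 = 351 rad/s, and 2ζω_n = 431 so ζ = 431/(2·351) = 0.614.
%OS = 100 e^{−πζ/√(1−ζ²)} with ζ = 0.614 gives 8.66%.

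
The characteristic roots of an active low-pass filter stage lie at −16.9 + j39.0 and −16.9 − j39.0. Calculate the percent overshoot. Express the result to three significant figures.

With σ = 16.9, ω_d = 39.0: ω_n = √(σ²+ω_d²) = 42.5 rad/s, ζ = σ/ω_n = 0.398.
Overshoot: exp(−π·0.398/√(1−0.398²)) = 0.256, i.e. 25.6%.

%OS ≈ 25.6%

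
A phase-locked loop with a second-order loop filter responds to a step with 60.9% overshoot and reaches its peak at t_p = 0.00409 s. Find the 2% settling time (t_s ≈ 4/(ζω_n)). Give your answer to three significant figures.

t_s ≈ 0.0330 s

ζ from %OS: ζ = |ln 0.609|/√(π²+ln²0.609) = 0.156.
From t_p = π/ω_d, ω_d = π/0.00409 = 768 rad/s, so ω_n = ω_d/√(1−ζ²) = 778 rad/s.
t_s ≈ 4/(ζω_n) = 4/(0.156·778) = 0.0330 s.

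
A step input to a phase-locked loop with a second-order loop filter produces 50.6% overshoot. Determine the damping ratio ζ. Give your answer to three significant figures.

Inverting the overshoot relation: ζ = |ln 0.506|/√(π² + ln²0.506) = 0.212.

ζ ≈ 0.212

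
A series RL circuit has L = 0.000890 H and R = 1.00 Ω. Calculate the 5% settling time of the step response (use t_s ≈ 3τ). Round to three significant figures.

t_s ≈ 0.00267 s

τ = L/R = 0.000890/1.00 = 0.000890 s.
t_s ≈ 3τ = 0.00267 s.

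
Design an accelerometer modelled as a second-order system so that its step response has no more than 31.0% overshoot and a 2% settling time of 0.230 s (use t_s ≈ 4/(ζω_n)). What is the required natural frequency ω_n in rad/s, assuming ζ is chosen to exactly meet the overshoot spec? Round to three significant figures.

ω_n ≈ 49.8 rad/s

ζ = −ln(OS)/√(π² + (ln OS)²). With OS = 0.310, ln OS = −1.171 and ζ = 1.171/3.353 = 0.349.
From t_s ≈ 4/(ζω_n): ω_n = 4/(ζ·t_s) = 4/(0.349·0.230) = 49.8 rad/s.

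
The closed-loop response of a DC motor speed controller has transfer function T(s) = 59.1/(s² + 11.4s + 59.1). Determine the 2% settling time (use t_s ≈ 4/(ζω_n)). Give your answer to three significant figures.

Comparing the denominator to s² + 2ζω_n s + ω_n²: ω_n = √59.1 = 7.69 rad/s, and 2ζω_n = 11.4 so ζ = 11.4/(2·7.69) = 0.741.
t_s ≈ 4/(ζω_n) = 4/(0.741·7.69) = 0.702 s.

t_s ≈ 0.702 s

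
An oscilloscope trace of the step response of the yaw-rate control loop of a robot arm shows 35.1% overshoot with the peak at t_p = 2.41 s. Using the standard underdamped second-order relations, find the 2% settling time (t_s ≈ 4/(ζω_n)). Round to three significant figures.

ζ from %OS: ζ = |ln 0.351|/√(π²+ln²0.351) = 0.316.
From t_p = π/ω_d, ω_d = π/2.41 = 1.30 rad/s, so ω_n = ω_d/√(1−ζ²) = 1.37 rad/s.
t_s ≈ 4/(ζω_n) = 4/(0.316·1.37) = 9.21 s.

t_s ≈ 9.21 s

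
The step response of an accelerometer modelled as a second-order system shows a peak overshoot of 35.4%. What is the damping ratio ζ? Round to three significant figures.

ζ ≈ 0.314

ζ = −ln(OS)/√(π² + (ln OS)²). With OS = 0.354, ln OS = −1.038 and ζ = 1.038/3.309 = 0.314.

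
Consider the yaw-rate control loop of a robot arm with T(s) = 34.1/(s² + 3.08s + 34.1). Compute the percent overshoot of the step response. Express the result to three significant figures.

%OS ≈ 42.4%

Comparing the denominator to s² + 2ζω_n s + ω_n²: ω_n = √34.1 = 5.84 rad/s, and 2ζω_n = 3.08 so ζ = 3.08/(2·5.84) = 0.264.
%OS = 100·exp(−πζ/√(1−ζ²)) = 42.4%.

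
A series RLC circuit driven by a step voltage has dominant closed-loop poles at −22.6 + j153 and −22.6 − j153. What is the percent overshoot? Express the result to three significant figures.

The poles are at −σ ± jω_d with σ = 22.6 and ω_d = 153, so ω_n = √(σ²+ω_d²) = 155 rad/s and ζ = σ/ω_n = 0.146.
Overshoot: exp(−π·0.146/√(1−0.146²)) = 0.629, i.e. 62.9%.

%OS ≈ 62.9%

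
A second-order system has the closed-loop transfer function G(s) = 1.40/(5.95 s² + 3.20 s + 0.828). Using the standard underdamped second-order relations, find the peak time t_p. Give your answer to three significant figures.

t_p ≈ 12.2 s

Dividing through by 5.95: denominator becomes s² + 0.5378 s + 0.1392.
So ω_n = √0.1392 = 0.373 rad/s and ζ = 0.5378/(2·0.373) = 0.721.
ω_d = ω_n√(1−ζ²) = 0.259 rad/s. t_p = π/ω_d = 12.2 s.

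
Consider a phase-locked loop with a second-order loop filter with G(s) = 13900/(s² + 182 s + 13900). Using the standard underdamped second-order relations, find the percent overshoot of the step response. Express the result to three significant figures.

%OS ≈ 2.21%

Comparing the denominator to s² + 2ζω_n s + ω_n²: ω_n = √13900 = 118 rad/s, and 2ζω_n = 182 so ζ = 182/(2·118) = 0.772.
Overshoot: exp(−π·0.772/√(1−0.772²)) = 0.0221, i.e. 2.21%.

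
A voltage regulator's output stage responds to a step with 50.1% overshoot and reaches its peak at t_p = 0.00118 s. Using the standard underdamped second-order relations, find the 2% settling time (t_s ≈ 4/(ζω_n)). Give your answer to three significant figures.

From the overshoot, ζ = −ln(OS)/√(π²+ln²(OS)) = 0.215.
t_p = π/ω_d ⇒ ω_d = 2660 rad/s; then ω_n = ω_d/√(1−ζ²) = 2730 rad/s.
t_s ≈ 4/(ζω_n) = 4/(0.215·2730) = 0.00683 s.

t_s ≈ 0.00683 s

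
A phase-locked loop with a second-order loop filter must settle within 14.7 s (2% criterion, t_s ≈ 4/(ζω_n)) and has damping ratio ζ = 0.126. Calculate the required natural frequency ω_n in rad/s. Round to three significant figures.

Rearranging t_s ≈ 4/(ζω_n) gives ω_n = 4/(ζ·t_s) = 4/(0.126 × 14.7) = 2.16 rad/s.

ω_n ≈ 2.16 rad/s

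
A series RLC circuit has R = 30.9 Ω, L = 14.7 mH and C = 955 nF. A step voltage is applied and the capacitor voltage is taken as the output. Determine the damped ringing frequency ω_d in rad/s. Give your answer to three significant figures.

For a series RLC circuit (capacitor voltage as output), ω_n = 1/√(LC) = 1/√(14.7 mH · 955 nF) = 8440 rad/s.
ζ = (R/2)·√(C/L) = (30.9/2)·√(955 nF/14.7 mH) = 0.125.
The damped frequency ω_d = ω_n√(1−ζ²) = 8370 rad/s.

ω_d ≈ 8370 rad/s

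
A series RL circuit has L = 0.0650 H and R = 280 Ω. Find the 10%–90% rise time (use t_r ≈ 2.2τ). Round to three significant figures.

t_r ≈ 0.000511 s

τ = L/R = 0.0650/280 = 0.000232 s.
t_r ≈ 2.2τ = 0.000511 s.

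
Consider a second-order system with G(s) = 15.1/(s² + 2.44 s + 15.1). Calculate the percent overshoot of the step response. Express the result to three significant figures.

%OS ≈ 35.4%

Matching coefficients with s² + 2ζω_n s + ω_n² gives ω_n² = 15.1 ⇒ ω_n = 3.89 rad/s, and ζ = 2.44/(2ω_n) = 0.314.
Overshoot: exp(−π·0.314/√(1−0.314²)) = 0.354, i.e. 35.4%.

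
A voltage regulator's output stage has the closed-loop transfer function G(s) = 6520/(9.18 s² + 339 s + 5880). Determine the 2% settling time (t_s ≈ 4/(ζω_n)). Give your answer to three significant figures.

Dividing through by 9.18: denominator becomes s² + 36.93 s + 640.5.
So ω_n = √640.5 = 25.3 rad/s and ζ = 36.93/(2·25.3) = 0.730.
t_s ≈ 4/(ζω_n) = 0.217 s.

t_s ≈ 0.217 s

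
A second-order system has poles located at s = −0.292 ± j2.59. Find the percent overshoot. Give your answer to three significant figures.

%OS ≈ 70.2%

|pole| = ω_n = √(0.292² + 2.59²) = 2.61 rad/s; ζ = cos θ = σ/ω_n = 0.112.
Overshoot: exp(−π·0.112/√(1−0.112²)) = 0.702, i.e. 70.2%.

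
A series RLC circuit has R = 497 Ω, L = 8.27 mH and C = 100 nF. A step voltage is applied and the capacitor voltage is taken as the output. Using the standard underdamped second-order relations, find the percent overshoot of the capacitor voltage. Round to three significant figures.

For a series RLC circuit (capacitor voltage as output), ω_n = 1/√(LC) = 1/√(8.27 mH · 100 nF) = 34800 rad/s.
ζ = (R/2)·√(C/L) = (497/2)·√(100 nF/8.27 mH) = 0.864.
%OS = 100·exp(−πζ/√(1−ζ²)) = 0.454%.

%OS ≈ 0.454%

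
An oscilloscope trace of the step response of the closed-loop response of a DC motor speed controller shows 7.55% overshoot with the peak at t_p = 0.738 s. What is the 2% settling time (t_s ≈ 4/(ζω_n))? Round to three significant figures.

From the overshoot, ζ = −ln(OS)/√(π²+ln²(OS)) = 0.635.
From t_p = π/ω_d, ω_d = π/0.738 = 4.26 rad/s, so ω_n = ω_d/√(1−ζ²) = 5.51 rad/s.
t_s ≈ 4/(ζω_n) = 4/(0.635·5.51) = 1.14 s.

t_s ≈ 1.14 s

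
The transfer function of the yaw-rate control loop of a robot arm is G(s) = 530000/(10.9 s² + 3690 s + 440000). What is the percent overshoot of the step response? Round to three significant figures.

Dividing through by 10.9: denominator becomes s² + 338.5 s + 40370.
So ω_n = √40370 = 201 rad/s and ζ = 338.5/(2·201) = 0.842.
Overshoot: exp(−π·0.842/√(1−0.842²)) = 0.00735, i.e. 0.735%.

%OS ≈ 0.735%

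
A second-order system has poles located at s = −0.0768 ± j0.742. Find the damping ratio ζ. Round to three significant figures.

ζ ≈ 0.103

The poles are at −σ ± jω_d with σ = 0.0768 and ω_d = 0.742, so ω_n = √(σ²+ω_d²) = 0.746 rad/s and ζ = σ/ω_n = 0.103.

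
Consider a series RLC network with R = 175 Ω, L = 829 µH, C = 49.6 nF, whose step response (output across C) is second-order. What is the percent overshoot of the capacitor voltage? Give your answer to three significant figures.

%OS ≈ 5.57%

For a series RLC circuit (capacitor voltage as output), ω_n = 1/√(LC) = 1/√(829 µH · 49.6 nF) = 156000 rad/s.
ζ = (R/2)·√(C/L) = (175/2)·√(49.6 nF/829 µH) = 0.677.
%OS = 100 e^{−πζ/√(1−ζ²)} with ζ = 0.677 gives 5.57%.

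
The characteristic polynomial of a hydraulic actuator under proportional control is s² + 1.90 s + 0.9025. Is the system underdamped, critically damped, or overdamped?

a² − 4b = 1.90² − 4·0.9025 = 0 (repeated real root); the system is critically damped.

critically damped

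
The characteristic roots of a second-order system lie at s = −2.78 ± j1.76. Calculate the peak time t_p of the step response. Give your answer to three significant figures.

t_p = π/ω_d with ω_d = 1.76 (the imaginary part), so t_p = 1.78 s.

t_p ≈ 1.78 s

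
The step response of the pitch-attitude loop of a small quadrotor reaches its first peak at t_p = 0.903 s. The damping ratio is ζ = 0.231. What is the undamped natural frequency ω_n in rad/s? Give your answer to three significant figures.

Peak time t_p = π/ω_d, so ω_d = π/t_p = π/0.903 = 3.48 rad/s.
ω_n = ω_d/√(1−ζ²) = 3.48/√0.947 = 3.58 rad/s.

ω_n ≈ 3.58 rad/s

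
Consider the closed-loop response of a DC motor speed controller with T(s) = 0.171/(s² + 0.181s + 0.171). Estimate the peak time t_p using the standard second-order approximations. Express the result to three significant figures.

Matching coefficients with s² + 2ζω_n s + ω_n² gives ω_n² = 0.171 ⇒ ω_n = 0.414 rad/s, and ζ = 0.181/(2ω_n) = 0.219.
ω_d = 0.414·√(1 − 0.219²) = 0.403 rad/s. Then t_p = π/ω_d = 7.79 s.

t_p ≈ 7.79 s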